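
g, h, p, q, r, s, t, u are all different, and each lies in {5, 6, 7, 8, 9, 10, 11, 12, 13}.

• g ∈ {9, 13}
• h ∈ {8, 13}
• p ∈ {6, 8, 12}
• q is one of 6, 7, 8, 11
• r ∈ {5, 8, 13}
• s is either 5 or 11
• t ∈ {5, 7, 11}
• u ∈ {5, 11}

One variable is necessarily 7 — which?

t

Among the 8 variables, 9 fits only g (and all 8 values in {5, 6, 7, 8, 9, 11, 12, 13} must be used), so g = 9.
Among the 7 still-open variables, 12 fits only p (and all 7 values in {5, 6, 7, 8, 11, 12, 13} must be used), so p = 12.
The 6 still-open variables draw from only 6 values {5, 6, 7, 8, 11, 13}, so each is used; only q can be 6, hence q = 6.
The 5 still-open variables together cover exactly {5, 7, 8, 11, 13} — 5 values for 5 variables — and 7 appears only in t's list, so t = 7.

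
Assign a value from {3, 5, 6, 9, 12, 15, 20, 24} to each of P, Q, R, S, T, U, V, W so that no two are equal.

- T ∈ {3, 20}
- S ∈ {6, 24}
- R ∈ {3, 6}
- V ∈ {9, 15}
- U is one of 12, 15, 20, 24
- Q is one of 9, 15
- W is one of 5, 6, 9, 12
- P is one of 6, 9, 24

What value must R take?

3

Among the 8 variables, 5 fits only W (and all 8 values in {3, 5, 6, 9, 12, 15, 20, 24} must be used), so W = 5.
The 7 still-open variables draw from only 7 values {3, 6, 9, 12, 15, 20, 24}, so each is used; only U can be 12, hence U = 12.
The 6 still-open variables together cover exactly {3, 6, 9, 15, 20, 24} — 6 values for 6 variables — and 20 appears only in T's list, so T = 20.
Among the 5 still-open variables, 3 fits only R (and all 5 values in {3, 6, 9, 15, 24} must be used), so R = 3.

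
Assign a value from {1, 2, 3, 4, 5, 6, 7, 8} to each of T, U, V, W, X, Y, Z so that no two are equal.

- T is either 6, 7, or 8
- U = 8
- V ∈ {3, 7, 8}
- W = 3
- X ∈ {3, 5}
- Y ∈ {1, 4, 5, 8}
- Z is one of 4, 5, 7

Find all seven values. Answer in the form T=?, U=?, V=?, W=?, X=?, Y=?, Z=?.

T=6, U=8, V=7, W=3, X=5, Y=1, Z=4

U must be 8 (only option left). So T, V, Y can't be 8.
That leaves W = 3. So V, X can't be 3.
X has just one choice, so X = 5. Strike 5 from Y, Z.
V's domain is down to {7}, so V = 7. Eliminate 7 elsewhere: T, Z.
Z must be 4 (only option left). Remove 4 from Y.
T has just one choice, so T = 6.
That leaves Y = 1.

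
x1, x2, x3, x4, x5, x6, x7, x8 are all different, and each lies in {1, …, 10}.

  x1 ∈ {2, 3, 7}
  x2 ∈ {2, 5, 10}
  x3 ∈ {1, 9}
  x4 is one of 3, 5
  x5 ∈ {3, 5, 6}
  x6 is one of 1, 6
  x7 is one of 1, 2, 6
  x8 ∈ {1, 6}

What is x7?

Among the 8 variables, 7 fits only x1 (and all 8 values in {1, 2, 3, 5, 6, 7, 9, 10} must be used), so x1 = 7.
Among the 7 still-open variables, 9 fits only x3 (and all 7 values in {1, 2, 3, 5, 6, 9, 10} must be used), so x3 = 9.
Among the 6 still-open variables, 10 fits only x2 (and all 6 values in {1, 2, 3, 5, 6, 10} must be used), so x2 = 10.
The 5 still-open variables draw from only 5 values {1, 2, 3, 5, 6}, so each is used; only x7 can be 2, hence x7 = 2.

2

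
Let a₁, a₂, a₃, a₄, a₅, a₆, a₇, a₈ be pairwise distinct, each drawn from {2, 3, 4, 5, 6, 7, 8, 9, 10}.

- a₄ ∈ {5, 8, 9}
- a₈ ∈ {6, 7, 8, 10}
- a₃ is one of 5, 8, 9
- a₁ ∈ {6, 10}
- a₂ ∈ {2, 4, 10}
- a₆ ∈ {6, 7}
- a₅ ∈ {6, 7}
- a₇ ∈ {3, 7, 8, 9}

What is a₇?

The 2 variables a₅ and a₆ are confined to {6, 7}, which locks those values in; drop them from a₁, a₇, a₈.
a₁ must be 10 (only option left). So a₂, a₈ can't be 10.
a₈ has just one choice, so a₈ = 8. Remove 8 from a₃, a₄, a₇.
The 2 variables a₃ and a₄ are confined to {5, 9}, which locks those values in; drop them from a₇.
So a₇ = 3.

3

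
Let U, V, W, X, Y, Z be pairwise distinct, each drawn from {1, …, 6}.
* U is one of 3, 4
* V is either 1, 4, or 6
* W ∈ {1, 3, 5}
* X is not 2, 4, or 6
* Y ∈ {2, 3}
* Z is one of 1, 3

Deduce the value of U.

Among the 6 variables, 2 fits only Y (and all 6 values in {1, 2, 3, 4, 5, 6} must be used), so Y = 2.
The 5 still-open variables draw from only 5 values {1, 3, 4, 5, 6}, so each is used; only V can be 6, hence V = 6.
Among the 4 still-open variables, 4 fits only U (and all 4 values in {1, 3, 4, 5} must be used), so U = 4.

4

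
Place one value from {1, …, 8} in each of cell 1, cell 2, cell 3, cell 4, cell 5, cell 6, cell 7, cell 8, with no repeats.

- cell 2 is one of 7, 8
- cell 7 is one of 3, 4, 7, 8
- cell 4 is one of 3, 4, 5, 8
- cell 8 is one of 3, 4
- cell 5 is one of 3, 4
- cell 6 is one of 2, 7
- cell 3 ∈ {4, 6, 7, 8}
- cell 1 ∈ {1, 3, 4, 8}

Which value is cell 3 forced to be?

6

The 8 variables draw from only 8 values {1, 2, 3, 4, 5, 6, 7, 8}, so each is used; only cell 1 can be 1, hence cell 1 = 1.
The 7 still-open variables together cover exactly {2, 3, 4, 5, 6, 7, 8} — 7 values for 7 variables — and 2 appears only in cell 6's list, so cell 6 = 2.
Among the 6 still-open variables, 5 fits only cell 4 (and all 6 values in {3, 4, 5, 6, 7, 8} must be used), so cell 4 = 5.
Among the 5 still-open variables, 6 fits only cell 3 (and all 5 values in {3, 4, 6, 7, 8} must be used), so cell 3 = 6.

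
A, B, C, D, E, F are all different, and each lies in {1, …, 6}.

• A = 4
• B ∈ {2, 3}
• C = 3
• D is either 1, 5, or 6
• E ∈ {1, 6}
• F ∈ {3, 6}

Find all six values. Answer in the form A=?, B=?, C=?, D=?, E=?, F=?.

A must be 4 (only option left).
C's domain is down to {3}, so C = 3. Remove 3 from B, F.
That leaves F = 6. Eliminate 6 elsewhere: D, E.
That leaves B = 2.
That leaves E = 1. Strike 1 from D.
D must be 5 (only option left).

A=4, B=2, C=3, D=5, E=1, F=6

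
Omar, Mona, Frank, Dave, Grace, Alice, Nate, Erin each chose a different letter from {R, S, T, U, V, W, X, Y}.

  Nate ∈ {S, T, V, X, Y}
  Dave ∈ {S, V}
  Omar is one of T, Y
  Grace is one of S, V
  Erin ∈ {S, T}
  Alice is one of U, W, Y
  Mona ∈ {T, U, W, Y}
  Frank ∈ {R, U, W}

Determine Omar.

The 8 variables together cover exactly {R, S, T, U, V, W, X, Y} — 8 values for 8 variables — and R appears only in Frank's list, so Frank = R.
The 7 still-open variables together cover exactly {S, T, U, V, W, X, Y} — 7 values for 7 variables — and X appears only in Nate's list, so Nate = X.
The 2 variables Dave and Grace are confined to {S, V}, which locks those values in; drop them from Erin.
Erin must be T (only option left). Strike T from Omar, Mona.
So Omar = Y.

Y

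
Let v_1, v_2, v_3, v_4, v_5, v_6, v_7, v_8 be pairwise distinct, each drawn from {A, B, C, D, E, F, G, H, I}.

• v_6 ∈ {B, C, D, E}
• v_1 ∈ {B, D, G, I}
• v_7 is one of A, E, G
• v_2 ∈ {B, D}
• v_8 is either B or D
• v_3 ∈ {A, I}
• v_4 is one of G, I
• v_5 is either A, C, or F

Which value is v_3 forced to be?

The 8 variables together cover exactly {A, B, C, D, E, F, G, I} — 8 values for 8 variables — and F appears only in v_5's list, so v_5 = F.
Among the 7 still-open variables, C fits only v_6 (and all 7 values in {A, B, C, D, E, G, I} must be used), so v_6 = C.
The 6 still-open variables together cover exactly {A, B, D, E, G, I} — 6 values for 6 variables — and E appears only in v_7's list, so v_7 = E.
The 5 still-open variables together cover exactly {A, B, D, G, I} — 5 values for 5 variables — and A appears only in v_3's list, so v_3 = A.

A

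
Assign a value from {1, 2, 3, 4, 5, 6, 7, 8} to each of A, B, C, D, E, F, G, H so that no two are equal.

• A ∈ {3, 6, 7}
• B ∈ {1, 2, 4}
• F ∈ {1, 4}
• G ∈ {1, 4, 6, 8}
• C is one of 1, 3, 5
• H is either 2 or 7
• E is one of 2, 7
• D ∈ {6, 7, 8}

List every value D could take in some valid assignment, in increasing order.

The 8 variables together cover exactly {1, 2, 3, 4, 5, 6, 7, 8} — 8 values for 8 variables — and 5 appears only in C's list, so C = 5.
The 7 still-open variables draw from only 7 values {1, 2, 3, 4, 6, 7, 8}, so each is used; only A can be 3, hence A = 3.
E and H between them cover only {2, 7} — a naked pair. Remove those values from B, D.
B and F between them cover only {1, 4} — a naked pair. Remove those values from G.
No further eliminations apply; D can still be any of 6, 8.

6, 8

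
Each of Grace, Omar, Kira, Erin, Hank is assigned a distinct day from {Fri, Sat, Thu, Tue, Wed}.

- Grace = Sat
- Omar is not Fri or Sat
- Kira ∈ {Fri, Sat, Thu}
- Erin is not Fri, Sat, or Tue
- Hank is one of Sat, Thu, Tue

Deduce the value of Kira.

Grace has just one choice, so Grace = Sat. Remove Sat from Kira, Hank.
Among the 4 still-open variables, Fri fits only Kira (and all 4 values in {Fri, Thu, Tue, Wed} must be used), so Kira = Fri.

Fri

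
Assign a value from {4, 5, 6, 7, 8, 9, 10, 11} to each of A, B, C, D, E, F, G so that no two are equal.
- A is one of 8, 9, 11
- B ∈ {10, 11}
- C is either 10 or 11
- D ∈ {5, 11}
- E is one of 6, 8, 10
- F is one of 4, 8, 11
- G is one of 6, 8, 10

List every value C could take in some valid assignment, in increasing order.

10, 11

The 7 variables together cover exactly {4, 5, 6, 8, 9, 10, 11} — 7 values for 7 variables — and 4 appears only in F's list, so F = 4.
The 6 still-open variables together cover exactly {5, 6, 8, 9, 10, 11} — 6 values for 6 variables — and 5 appears only in D's list, so D = 5.
Among the 5 still-open variables, 9 fits only A (and all 5 values in {6, 8, 9, 10, 11} must be used), so A = 9.
B and C between them cover only {10, 11} — a naked pair. Remove those values from E, G.
No further eliminations apply; C can still be any of 10, 11.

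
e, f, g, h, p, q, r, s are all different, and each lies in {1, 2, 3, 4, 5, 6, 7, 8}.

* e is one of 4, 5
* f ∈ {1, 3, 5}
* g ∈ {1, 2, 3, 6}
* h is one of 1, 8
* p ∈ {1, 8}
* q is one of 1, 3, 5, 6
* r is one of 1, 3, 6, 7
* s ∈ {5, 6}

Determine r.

7

The 8 variables draw from only 8 values {1, 2, 3, 4, 5, 6, 7, 8}, so each is used; only g can be 2, hence g = 2.
Among the 7 still-open variables, 4 fits only e (and all 7 values in {1, 3, 4, 5, 6, 7, 8} must be used), so e = 4.
Among the 6 still-open variables, 7 fits only r (and all 6 values in {1, 3, 5, 6, 7, 8} must be used), so r = 7.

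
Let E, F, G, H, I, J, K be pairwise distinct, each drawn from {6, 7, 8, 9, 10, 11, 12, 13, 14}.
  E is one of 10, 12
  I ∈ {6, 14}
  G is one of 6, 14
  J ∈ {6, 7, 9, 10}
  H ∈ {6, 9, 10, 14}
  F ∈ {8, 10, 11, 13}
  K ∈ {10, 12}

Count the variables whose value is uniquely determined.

2

E and K share exactly the 2 values {10, 12}; by pigeonhole those values go to them, so strike 10, 12 from F, H, J.
G and I share exactly the 2 values {6, 14}; by pigeonhole those values go to them, so strike 6, 14 from H, J.
That leaves H = 9. Eliminate 9 elsewhere: J.
J's domain is down to {7}, so J = 7.
Determined: H=9, J=7. The other variables each still have more than one consistent value. That makes 2.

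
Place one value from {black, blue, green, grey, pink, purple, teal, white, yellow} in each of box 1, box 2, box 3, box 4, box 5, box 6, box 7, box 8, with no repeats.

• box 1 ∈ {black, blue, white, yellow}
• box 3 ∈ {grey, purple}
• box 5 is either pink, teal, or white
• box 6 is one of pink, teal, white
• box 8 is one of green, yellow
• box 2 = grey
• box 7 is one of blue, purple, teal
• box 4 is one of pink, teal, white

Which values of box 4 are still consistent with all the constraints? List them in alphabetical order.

box 2 has just one choice, so box 2 = grey. Strike grey from box 3.
That leaves box 3 = purple. So box 7 can't be purple.
The 3 variables box 4, box 5, box 6 are confined to {pink, teal, white}, which locks those values in; drop them from box 1, box 7.
That leaves box 7 = blue. Eliminate blue elsewhere: box 1.
No further eliminations apply; box 4 can still be any of pink, teal, white.

pink, teal, white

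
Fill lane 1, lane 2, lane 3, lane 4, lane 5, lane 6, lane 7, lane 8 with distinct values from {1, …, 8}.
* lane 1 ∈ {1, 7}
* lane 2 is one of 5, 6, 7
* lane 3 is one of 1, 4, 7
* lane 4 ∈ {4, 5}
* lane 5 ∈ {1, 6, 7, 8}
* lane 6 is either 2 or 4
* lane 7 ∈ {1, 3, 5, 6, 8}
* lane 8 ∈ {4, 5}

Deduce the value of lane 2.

6

Among the 8 variables, 2 fits only lane 6 (and all 8 values in {1, 2, 3, 4, 5, 6, 7, 8} must be used), so lane 6 = 2.
The 7 still-open variables draw from only 7 values {1, 3, 4, 5, 6, 7, 8}, so each is used; only lane 7 can be 3, hence lane 7 = 3.
Among the 6 still-open variables, 8 fits only lane 5 (and all 6 values in {1, 4, 5, 6, 7, 8} must be used), so lane 5 = 8.
The 5 still-open variables draw from only 5 values {1, 4, 5, 6, 7}, so each is used; only lane 2 can be 6, hence lane 2 = 6.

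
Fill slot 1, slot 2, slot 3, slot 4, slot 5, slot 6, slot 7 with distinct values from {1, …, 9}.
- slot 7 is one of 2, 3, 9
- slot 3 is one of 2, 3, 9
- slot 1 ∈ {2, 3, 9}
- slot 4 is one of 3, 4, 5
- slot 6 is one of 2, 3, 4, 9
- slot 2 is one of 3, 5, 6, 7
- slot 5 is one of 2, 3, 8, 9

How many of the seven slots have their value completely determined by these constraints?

The 3 variables slot 1, slot 3, slot 7 are confined to {2, 3, 9}, which locks those values in; drop them from slot 2, slot 4, slot 5, slot 6.
slot 5 has just one choice, so slot 5 = 8.
slot 6 has just one choice, so slot 6 = 4. So slot 4 can't be 4.
slot 4 has just one choice, so slot 4 = 5. Eliminate 5 elsewhere: slot 2.
Determined: slot 4=5, slot 5=8, slot 6=4. The other slots each still have more than one consistent value. That makes 3.

3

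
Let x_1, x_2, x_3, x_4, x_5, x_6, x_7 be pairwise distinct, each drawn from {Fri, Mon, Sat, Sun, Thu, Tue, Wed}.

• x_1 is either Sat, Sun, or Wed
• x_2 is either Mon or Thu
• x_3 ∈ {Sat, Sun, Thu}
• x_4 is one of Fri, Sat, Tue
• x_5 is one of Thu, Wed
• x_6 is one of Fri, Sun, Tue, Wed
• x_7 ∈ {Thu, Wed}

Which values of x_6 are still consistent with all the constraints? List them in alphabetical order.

The 7 variables together cover exactly {Fri, Mon, Sat, Sun, Thu, Tue, Wed} — 7 values for 7 variables — and Mon appears only in x_2's list, so x_2 = Mon.
x_5 and x_7 share exactly the 2 values {Thu, Wed}; by pigeonhole those values go to them, so strike Thu, Wed from x_1, x_3, x_6.
x_1 and x_3 share exactly the 2 values {Sat, Sun}; by pigeonhole those values go to them, so strike Sat, Sun from x_4, x_6.
No further eliminations apply; x_6 can still be any of Fri, Tue.

Fri, Tue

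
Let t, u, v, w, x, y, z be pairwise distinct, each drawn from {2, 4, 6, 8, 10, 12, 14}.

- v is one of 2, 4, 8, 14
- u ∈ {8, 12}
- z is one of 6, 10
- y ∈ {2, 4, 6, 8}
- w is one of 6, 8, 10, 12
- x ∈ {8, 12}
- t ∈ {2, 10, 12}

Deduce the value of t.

Among the 7 variables, 14 fits only v (and all 7 values in {2, 4, 6, 8, 10, 12, 14} must be used), so v = 14.
Among the 6 still-open variables, 4 fits only y (and all 6 values in {2, 4, 6, 8, 10, 12} must be used), so y = 4.
The 5 still-open variables draw from only 5 values {2, 6, 8, 10, 12}, so each is used; only t can be 2, hence t = 2.

2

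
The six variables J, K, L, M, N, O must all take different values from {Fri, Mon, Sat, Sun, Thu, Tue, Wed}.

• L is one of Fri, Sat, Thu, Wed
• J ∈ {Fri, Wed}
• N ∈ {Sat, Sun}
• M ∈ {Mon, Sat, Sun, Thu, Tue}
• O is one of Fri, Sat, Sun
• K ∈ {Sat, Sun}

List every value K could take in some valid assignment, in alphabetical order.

Sat, Sun

K and N between them cover only {Sat, Sun} — a naked pair. Remove those values from L, M, O.
O must be Fri (only option left). Strike Fri from J, L.
J must be Wed (only option left). Remove Wed from L.
L must be Thu (only option left). Eliminate Thu elsewhere: M.
No further eliminations apply; K can still be any of Sat, Sun.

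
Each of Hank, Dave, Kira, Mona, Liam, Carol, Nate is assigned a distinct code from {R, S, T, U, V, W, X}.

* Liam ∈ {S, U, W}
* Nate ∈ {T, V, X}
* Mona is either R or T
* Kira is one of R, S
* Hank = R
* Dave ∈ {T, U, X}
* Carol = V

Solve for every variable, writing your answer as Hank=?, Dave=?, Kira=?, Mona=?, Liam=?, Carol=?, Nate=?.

Hank=R, Dave=U, Kira=S, Mona=T, Liam=W, Carol=V, Nate=X

Hank's domain is down to {R}, so Hank = R. Eliminate R elsewhere: Kira, Mona.
Kira must be S (only option left). So Liam can't be S.
Mona must be T (only option left). So Dave, Nate can't be T.
Carol must be V (only option left). So Nate can't be V.
Nate has just one choice, so Nate = X. So Dave can't be X.
Dave must be U (only option left). So Liam can't be U.
Liam's domain is down to {W}, so Liam = W.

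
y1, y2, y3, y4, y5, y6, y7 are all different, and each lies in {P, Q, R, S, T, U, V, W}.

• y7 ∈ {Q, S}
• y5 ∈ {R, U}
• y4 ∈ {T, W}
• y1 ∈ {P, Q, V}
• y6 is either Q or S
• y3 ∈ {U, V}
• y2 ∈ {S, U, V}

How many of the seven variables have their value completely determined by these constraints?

2

y6 and y7 between them cover only {Q, S} — a naked pair. Remove those values from y1, y2.
The 2 variables y2 and y3 are confined to {U, V}, which locks those values in; drop them from y1, y5.
y1 has just one choice, so y1 = P.
y5 has just one choice, so y5 = R.
Determined: y1=P, y5=R. The other variables each still have more than one consistent value. That makes 2.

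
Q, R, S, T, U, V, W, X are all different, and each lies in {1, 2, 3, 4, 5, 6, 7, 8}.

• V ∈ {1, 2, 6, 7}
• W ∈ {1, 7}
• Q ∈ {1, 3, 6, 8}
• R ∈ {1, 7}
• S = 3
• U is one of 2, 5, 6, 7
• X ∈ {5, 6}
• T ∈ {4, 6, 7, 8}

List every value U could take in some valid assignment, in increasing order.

S has just one choice, so S = 3. Remove 3 from Q.
The 7 still-open variables together cover exactly {1, 2, 4, 5, 6, 7, 8} — 7 values for 7 variables — and 4 appears only in T's list, so T = 4.
The 6 still-open variables draw from only 6 values {1, 2, 5, 6, 7, 8}, so each is used; only Q can be 8, hence Q = 8.
R and W share exactly the 2 values {1, 7}; by pigeonhole those values go to them, so strike 1, 7 from U, V.
No further eliminations apply; U can still be any of 2, 5, 6.

2, 5, 6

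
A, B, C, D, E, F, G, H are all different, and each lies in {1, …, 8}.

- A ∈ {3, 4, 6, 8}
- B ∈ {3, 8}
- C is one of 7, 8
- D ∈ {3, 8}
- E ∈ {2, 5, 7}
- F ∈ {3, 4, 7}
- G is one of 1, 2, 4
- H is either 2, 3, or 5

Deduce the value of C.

Among the 8 variables, 1 fits only G (and all 8 values in {1, 2, 3, 4, 5, 6, 7, 8} must be used), so G = 1.
The 7 still-open variables together cover exactly {2, 3, 4, 5, 6, 7, 8} — 7 values for 7 variables — and 6 appears only in A's list, so A = 6.
The 6 still-open variables draw from only 6 values {2, 3, 4, 5, 7, 8}, so each is used; only F can be 4, hence F = 4.
B and D between them cover only {3, 8} — a naked pair. Remove those values from C, H.
So C = 7.

7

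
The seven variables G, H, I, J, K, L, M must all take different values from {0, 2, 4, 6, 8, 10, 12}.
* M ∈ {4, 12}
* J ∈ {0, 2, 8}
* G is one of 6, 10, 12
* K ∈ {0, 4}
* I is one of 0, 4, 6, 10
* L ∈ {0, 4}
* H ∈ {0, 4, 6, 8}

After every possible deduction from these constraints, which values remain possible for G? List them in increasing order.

The 7 variables draw from only 7 values {0, 2, 4, 6, 8, 10, 12}, so each is used; only J can be 2, hence J = 2.
The 6 still-open variables together cover exactly {0, 4, 6, 8, 10, 12} — 6 values for 6 variables — and 8 appears only in H's list, so H = 8.
K and L share exactly the 2 values {0, 4}; by pigeonhole those values go to them, so strike 0, 4 from I, M.
M's domain is down to {12}, so M = 12. So G can't be 12.
No further eliminations apply; G can still be any of 6, 10.

6, 10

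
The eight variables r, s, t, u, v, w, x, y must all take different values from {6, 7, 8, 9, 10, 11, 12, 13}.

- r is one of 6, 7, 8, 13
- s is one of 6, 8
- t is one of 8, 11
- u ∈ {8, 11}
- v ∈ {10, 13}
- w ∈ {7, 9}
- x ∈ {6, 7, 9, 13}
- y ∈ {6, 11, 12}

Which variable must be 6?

s

The 8 variables together cover exactly {6, 7, 8, 9, 10, 11, 12, 13} — 8 values for 8 variables — and 10 appears only in v's list, so v = 10.
The 7 still-open variables draw from only 7 values {6, 7, 8, 9, 11, 12, 13}, so each is used; only y can be 12, hence y = 12.
The 2 variables t and u are confined to {8, 11}, which locks those values in; drop them from r, s.
So 6 goes to s.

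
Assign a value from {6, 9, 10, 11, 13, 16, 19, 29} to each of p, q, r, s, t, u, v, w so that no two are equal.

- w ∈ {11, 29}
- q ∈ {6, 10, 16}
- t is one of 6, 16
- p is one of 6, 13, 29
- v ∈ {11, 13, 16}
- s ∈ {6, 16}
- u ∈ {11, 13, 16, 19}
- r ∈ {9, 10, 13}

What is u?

19

The 8 variables draw from only 8 values {6, 9, 10, 11, 13, 16, 19, 29}, so each is used; only r can be 9, hence r = 9.
The 7 still-open variables together cover exactly {6, 10, 11, 13, 16, 19, 29} — 7 values for 7 variables — and 10 appears only in q's list, so q = 10.
Among the 6 still-open variables, 19 fits only u (and all 6 values in {6, 11, 13, 16, 19, 29} must be used), so u = 19.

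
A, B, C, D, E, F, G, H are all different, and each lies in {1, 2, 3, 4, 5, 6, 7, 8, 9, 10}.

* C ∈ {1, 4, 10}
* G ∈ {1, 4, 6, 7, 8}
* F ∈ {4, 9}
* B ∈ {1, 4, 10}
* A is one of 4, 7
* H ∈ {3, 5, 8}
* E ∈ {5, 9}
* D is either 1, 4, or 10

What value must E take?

5

B, C, D between them cover only {1, 4, 10} — a naked triple. Remove those values from A, F, G.
A must be 7 (only option left). Eliminate 7 elsewhere: G.
That leaves F = 9. So E can't be 9.
So E = 5.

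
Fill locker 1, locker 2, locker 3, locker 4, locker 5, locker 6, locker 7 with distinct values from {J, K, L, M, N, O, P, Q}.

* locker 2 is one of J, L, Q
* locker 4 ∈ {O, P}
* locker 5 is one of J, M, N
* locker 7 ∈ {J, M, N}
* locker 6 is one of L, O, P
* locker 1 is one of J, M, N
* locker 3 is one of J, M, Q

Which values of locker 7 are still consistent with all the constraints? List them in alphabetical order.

J, M, N

locker 1, locker 5, locker 7 share exactly the 3 values {J, M, N}; by pigeonhole those values go to them, so strike J, M, N from locker 2, locker 3.
locker 3's domain is down to {Q}, so locker 3 = Q. So locker 2 can't be Q.
That leaves locker 2 = L. Eliminate L elsewhere: locker 6.
No further eliminations apply; locker 7 can still be any of J, M, N.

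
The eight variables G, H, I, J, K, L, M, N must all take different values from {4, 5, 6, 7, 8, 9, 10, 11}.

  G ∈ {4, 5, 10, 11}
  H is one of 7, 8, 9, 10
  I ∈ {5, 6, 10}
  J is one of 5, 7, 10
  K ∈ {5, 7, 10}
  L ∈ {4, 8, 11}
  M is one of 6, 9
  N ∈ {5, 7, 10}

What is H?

8

J, K, N share exactly the 3 values {5, 7, 10}; by pigeonhole those values go to them, so strike 5, 7, 10 from G, H, I.
I's domain is down to {6}, so I = 6. Remove 6 from M.
That leaves M = 9. Eliminate 9 elsewhere: H.
So H = 8.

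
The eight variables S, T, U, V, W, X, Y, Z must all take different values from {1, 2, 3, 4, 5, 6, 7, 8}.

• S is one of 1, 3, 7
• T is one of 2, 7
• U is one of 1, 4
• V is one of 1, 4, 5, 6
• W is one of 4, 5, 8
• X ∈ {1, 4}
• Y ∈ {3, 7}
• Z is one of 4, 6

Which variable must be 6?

The 8 variables draw from only 8 values {1, 2, 3, 4, 5, 6, 7, 8}, so each is used; only T can be 2, hence T = 2.
The 7 still-open variables together cover exactly {1, 3, 4, 5, 6, 7, 8} — 7 values for 7 variables — and 8 appears only in W's list, so W = 8.
The 6 still-open variables together cover exactly {1, 3, 4, 5, 6, 7} — 6 values for 6 variables — and 5 appears only in V's list, so V = 5.
Among the 5 still-open variables, 6 fits only Z (and all 5 values in {1, 3, 4, 6, 7} must be used), so Z = 6.

Z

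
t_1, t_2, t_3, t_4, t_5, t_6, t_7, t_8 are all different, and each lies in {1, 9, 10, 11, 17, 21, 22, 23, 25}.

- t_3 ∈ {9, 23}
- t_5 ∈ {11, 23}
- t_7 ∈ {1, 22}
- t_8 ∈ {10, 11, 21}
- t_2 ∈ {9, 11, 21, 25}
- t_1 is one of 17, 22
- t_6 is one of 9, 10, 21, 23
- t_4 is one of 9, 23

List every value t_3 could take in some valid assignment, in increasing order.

9, 23

t_3 and t_4 between them cover only {9, 23} — a naked pair. Remove those values from t_2, t_5, t_6.
That leaves t_5 = 11. Remove 11 from t_2, t_8.
t_6 and t_8 between them cover only {10, 21} — a naked pair. Remove those values from t_2.
That leaves t_2 = 25.
No further eliminations apply; t_3 can still be any of 9, 23.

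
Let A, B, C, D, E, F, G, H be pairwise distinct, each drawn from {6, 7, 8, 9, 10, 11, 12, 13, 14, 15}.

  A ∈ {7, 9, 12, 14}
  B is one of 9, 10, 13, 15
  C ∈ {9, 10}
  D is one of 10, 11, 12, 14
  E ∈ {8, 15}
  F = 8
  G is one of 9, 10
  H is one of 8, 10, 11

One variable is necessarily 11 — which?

F has just one choice, so F = 8. Remove 8 from E, H.
E's domain is down to {15}, so E = 15. So B can't be 15.
C and G between them cover only {9, 10} — a naked pair. Remove those values from A, B, D, H.
So 11 goes to H.

H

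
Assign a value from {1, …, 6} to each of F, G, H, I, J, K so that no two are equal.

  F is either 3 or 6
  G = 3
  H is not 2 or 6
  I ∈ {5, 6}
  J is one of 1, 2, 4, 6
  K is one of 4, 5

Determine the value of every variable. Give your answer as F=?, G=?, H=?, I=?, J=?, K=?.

G must be 3 (only option left). Remove 3 from F, H.
F must be 6 (only option left). Remove 6 from I, J.
I must be 5 (only option left). So H, K can't be 5.
K has just one choice, so K = 4. So H, J can't be 4.
That leaves H = 1. Eliminate 1 elsewhere: J.
J has just one choice, so J = 2.

F=6, G=3, H=1, I=5, J=2, K=4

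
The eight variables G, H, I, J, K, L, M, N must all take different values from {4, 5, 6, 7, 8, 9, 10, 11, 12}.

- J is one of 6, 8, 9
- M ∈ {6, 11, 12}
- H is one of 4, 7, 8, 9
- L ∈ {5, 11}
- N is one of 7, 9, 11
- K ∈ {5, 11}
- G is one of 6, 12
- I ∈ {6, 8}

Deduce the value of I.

8

The 8 variables draw from only 8 values {4, 5, 6, 7, 8, 9, 11, 12}, so each is used; only H can be 4, hence H = 4.
The 7 still-open variables draw from only 7 values {5, 6, 7, 8, 9, 11, 12}, so each is used; only N can be 7, hence N = 7.
Among the 6 still-open variables, 9 fits only J (and all 6 values in {5, 6, 8, 9, 11, 12} must be used), so J = 9.
Among the 5 still-open variables, 8 fits only I (and all 5 values in {5, 6, 8, 11, 12} must be used), so I = 8.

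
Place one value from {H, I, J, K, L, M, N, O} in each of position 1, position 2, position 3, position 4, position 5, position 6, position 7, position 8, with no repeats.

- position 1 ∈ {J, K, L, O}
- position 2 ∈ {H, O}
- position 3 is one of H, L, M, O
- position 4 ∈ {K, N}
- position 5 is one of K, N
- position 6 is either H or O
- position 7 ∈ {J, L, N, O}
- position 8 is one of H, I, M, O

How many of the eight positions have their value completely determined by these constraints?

The 8 variables draw from only 8 values {H, I, J, K, L, M, N, O}, so each is used; only position 8 can be I, hence position 8 = I.
Among the 7 still-open variables, M fits only position 3 (and all 7 values in {H, J, K, L, M, N, O} must be used), so position 3 = M.
position 2 and position 6 between them cover only {H, O} — a naked pair. Remove those values from position 1, position 7.
The 2 variables position 4 and position 5 are confined to {K, N}, which locks those values in; drop them from position 1, position 7.
Determined: position 3=M, position 8=I. The other positions each still have more than one consistent value. That makes 2.

2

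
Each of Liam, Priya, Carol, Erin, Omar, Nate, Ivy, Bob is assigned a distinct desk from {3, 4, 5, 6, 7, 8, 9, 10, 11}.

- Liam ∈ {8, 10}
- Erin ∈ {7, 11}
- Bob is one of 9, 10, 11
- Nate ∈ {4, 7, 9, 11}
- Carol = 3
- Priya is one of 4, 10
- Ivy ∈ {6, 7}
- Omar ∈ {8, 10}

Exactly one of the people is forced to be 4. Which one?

Priya

Carol has just one choice, so Carol = 3.
The 7 still-open variables together cover exactly {4, 6, 7, 8, 9, 10, 11} — 7 values for 7 variables — and 6 appears only in Ivy's list, so Ivy = 6.
The 2 variables Liam and Omar are confined to {8, 10}, which locks those values in; drop them from Priya, Bob.
So 4 goes to Priya.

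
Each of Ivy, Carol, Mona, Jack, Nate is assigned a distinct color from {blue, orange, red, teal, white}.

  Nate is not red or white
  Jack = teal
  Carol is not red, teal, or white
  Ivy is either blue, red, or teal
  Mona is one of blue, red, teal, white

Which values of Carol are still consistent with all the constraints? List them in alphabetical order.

blue, orange

Jack must be teal (only option left). Remove teal from Ivy, Mona, Nate.
Among the 4 still-open variables, white fits only Mona (and all 4 values in {blue, orange, red, white} must be used), so Mona = white.
The 3 still-open variables draw from only 3 values {blue, orange, red}, so each is used; only Ivy can be red, hence Ivy = red.
No further eliminations apply; Carol can still be any of blue, orange.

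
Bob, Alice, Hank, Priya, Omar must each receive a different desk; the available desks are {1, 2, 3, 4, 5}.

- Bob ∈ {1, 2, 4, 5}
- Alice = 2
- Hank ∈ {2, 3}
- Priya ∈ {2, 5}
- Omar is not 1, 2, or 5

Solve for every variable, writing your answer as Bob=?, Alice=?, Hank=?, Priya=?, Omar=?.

Bob=1, Alice=2, Hank=3, Priya=5, Omar=4

Alice's domain is down to {2}, so Alice = 2. Remove 2 from Bob, Hank, Priya.
Hank's domain is down to {3}, so Hank = 3. Eliminate 3 elsewhere: Omar.
Priya must be 5 (only option left). Strike 5 from Bob.
Omar must be 4 (only option left). Eliminate 4 elsewhere: Bob.
Bob's domain is down to {1}, so Bob = 1.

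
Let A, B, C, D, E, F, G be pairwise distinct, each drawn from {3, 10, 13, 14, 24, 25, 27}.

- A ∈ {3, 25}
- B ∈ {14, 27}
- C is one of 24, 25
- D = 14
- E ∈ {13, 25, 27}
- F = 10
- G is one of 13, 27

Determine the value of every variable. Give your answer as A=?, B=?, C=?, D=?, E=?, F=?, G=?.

A=3, B=27, C=24, D=14, E=25, F=10, G=13

D must be 14 (only option left). Eliminate 14 elsewhere: B.
F has just one choice, so F = 10.
B has just one choice, so B = 27. Remove 27 from E, G.
G must be 13 (only option left). Eliminate 13 elsewhere: E.
E has just one choice, so E = 25. Eliminate 25 elsewhere: A, C.
A must be 3 (only option left).
C has just one choice, so C = 24.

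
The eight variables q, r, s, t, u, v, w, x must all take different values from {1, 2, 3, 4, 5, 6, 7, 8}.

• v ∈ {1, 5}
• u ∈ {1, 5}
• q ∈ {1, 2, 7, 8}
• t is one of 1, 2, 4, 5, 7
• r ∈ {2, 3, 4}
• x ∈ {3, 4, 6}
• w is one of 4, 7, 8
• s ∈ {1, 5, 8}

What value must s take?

The 8 variables draw from only 8 values {1, 2, 3, 4, 5, 6, 7, 8}, so each is used; only x can be 6, hence x = 6.
Among the 7 still-open variables, 3 fits only r (and all 7 values in {1, 2, 3, 4, 5, 7, 8} must be used), so r = 3.
u and v between them cover only {1, 5} — a naked pair. Remove those values from q, s, t.
So s = 8.

8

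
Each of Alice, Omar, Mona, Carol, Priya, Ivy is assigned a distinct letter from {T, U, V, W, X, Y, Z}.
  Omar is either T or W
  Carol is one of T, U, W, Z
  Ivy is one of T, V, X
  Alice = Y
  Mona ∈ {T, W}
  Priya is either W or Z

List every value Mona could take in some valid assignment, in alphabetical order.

T, W

Alice must be Y (only option left).
The 2 variables Omar and Mona are confined to {T, W}, which locks those values in; drop them from Carol, Priya, Ivy.
Priya's domain is down to {Z}, so Priya = Z. Eliminate Z elsewhere: Carol.
Carol's domain is down to {U}, so Carol = U.
No further eliminations apply; Mona can still be any of T, W.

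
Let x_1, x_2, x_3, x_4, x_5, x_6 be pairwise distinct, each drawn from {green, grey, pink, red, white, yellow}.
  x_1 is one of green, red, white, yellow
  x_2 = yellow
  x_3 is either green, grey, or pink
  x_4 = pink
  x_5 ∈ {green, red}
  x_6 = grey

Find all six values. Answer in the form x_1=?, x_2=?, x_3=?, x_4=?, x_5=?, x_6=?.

x_2 has just one choice, so x_2 = yellow. So x_1 can't be yellow.
x_4 must be pink (only option left). Strike pink from x_3.
That leaves x_6 = grey. Remove grey from x_3.
x_3 has just one choice, so x_3 = green. Remove green from x_1, x_5.
x_5 must be red (only option left). Eliminate red elsewhere: x_1.
x_1's domain is down to {white}, so x_1 = white.

x_1=white, x_2=yellow, x_3=green, x_4=pink, x_5=red, x_6=grey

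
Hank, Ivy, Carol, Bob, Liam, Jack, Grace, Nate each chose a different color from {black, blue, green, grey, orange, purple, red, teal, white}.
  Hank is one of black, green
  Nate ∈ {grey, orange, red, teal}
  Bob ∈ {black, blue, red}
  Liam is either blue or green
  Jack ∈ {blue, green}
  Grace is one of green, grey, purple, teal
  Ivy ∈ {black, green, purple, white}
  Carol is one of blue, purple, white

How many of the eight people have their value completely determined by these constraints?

Liam and Jack between them cover only {blue, green} — a naked pair. Remove those values from Hank, Ivy, Carol, Bob, Grace.
Hank's domain is down to {black}, so Hank = black. So Ivy, Bob can't be black.
That leaves Bob = red. Eliminate red elsewhere: Nate.
Ivy and Carol share exactly the 2 values {purple, white}; by pigeonhole those values go to them, so strike purple, white from Grace.
Determined: Hank=black, Bob=red. The other people each still have more than one consistent value. That makes 2.

2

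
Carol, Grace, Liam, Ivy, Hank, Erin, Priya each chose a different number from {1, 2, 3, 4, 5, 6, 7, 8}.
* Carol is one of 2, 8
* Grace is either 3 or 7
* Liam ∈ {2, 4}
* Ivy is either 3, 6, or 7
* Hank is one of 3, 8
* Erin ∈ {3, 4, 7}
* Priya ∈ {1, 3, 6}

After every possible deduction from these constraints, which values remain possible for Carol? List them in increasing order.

The 7 variables together cover exactly {1, 2, 3, 4, 6, 7, 8} — 7 values for 7 variables — and 1 appears only in Priya's list, so Priya = 1.
Among the 6 still-open variables, 6 fits only Ivy (and all 6 values in {2, 3, 4, 6, 7, 8} must be used), so Ivy = 6.
No further eliminations apply; Carol can still be any of 2, 8.

2, 8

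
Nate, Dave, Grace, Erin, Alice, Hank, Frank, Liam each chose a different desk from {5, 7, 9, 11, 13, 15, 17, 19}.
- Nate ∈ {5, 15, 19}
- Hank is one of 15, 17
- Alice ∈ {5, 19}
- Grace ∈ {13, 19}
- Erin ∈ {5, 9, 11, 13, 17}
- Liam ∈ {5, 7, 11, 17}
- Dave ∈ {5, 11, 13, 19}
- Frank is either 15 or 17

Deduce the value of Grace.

13

Among the 8 variables, 7 fits only Liam (and all 8 values in {5, 7, 9, 11, 13, 15, 17, 19} must be used), so Liam = 7.
The 7 still-open variables draw from only 7 values {5, 9, 11, 13, 15, 17, 19}, so each is used; only Erin can be 9, hence Erin = 9.
The 6 still-open variables draw from only 6 values {5, 11, 13, 15, 17, 19}, so each is used; only Dave can be 11, hence Dave = 11.
The 5 still-open variables draw from only 5 values {5, 13, 15, 17, 19}, so each is used; only Grace can be 13, hence Grace = 13.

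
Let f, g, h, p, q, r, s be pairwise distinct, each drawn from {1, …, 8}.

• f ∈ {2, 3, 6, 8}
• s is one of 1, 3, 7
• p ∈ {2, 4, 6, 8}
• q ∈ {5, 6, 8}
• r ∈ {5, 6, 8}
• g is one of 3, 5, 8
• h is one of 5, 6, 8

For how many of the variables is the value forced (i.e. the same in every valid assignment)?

3

h, q, r share exactly the 3 values {5, 6, 8}; by pigeonhole those values go to them, so strike 5, 6, 8 from f, g, p.
g's domain is down to {3}, so g = 3. Remove 3 from f, s.
That leaves f = 2. Strike 2 from p.
p must be 4 (only option left).
Determined: f=2, g=3, p=4. The other variables each still have more than one consistent value. That makes 3.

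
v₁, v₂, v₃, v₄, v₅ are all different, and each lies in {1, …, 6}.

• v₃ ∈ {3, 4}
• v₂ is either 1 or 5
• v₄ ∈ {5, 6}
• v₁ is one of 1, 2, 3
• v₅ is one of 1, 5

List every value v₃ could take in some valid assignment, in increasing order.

3, 4

v₂ and v₅ share exactly the 2 values {1, 5}; by pigeonhole those values go to them, so strike 1, 5 from v₁, v₄.
v₄ has just one choice, so v₄ = 6.
No further eliminations apply; v₃ can still be any of 3, 4.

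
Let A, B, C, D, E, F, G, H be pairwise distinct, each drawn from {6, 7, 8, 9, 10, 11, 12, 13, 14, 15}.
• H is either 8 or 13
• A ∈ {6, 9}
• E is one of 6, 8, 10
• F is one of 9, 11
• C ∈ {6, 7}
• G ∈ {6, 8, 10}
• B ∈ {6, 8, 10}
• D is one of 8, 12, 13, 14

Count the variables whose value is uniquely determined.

B, E, G share exactly the 3 values {6, 8, 10}; by pigeonhole those values go to them, so strike 6, 8, 10 from A, C, D, H.
A must be 9 (only option left). Eliminate 9 elsewhere: F.
C's domain is down to {7}, so C = 7.
F must be 11 (only option left).
That leaves H = 13. So D can't be 13.
Determined: A=9, C=7, F=11, H=13. The other variables each still have more than one consistent value. That makes 4.

4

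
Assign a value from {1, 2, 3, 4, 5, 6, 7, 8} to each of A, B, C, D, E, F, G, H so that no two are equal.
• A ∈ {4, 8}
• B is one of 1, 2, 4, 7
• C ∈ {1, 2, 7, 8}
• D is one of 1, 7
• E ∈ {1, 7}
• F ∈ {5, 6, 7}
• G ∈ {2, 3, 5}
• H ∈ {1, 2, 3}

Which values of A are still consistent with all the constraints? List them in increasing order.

4, 8

The 8 variables draw from only 8 values {1, 2, 3, 4, 5, 6, 7, 8}, so each is used; only F can be 6, hence F = 6.
The 7 still-open variables together cover exactly {1, 2, 3, 4, 5, 7, 8} — 7 values for 7 variables — and 5 appears only in G's list, so G = 5.
The 6 still-open variables draw from only 6 values {1, 2, 3, 4, 7, 8}, so each is used; only H can be 3, hence H = 3.
D and E between them cover only {1, 7} — a naked pair. Remove those values from B, C.
No further eliminations apply; A can still be any of 4, 8.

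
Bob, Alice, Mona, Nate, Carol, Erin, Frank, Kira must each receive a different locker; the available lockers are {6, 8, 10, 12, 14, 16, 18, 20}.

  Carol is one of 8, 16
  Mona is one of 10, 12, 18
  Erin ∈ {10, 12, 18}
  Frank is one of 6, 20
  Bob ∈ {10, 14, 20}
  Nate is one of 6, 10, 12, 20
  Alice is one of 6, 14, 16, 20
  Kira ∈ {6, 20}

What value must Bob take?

Among the 8 variables, 8 fits only Carol (and all 8 values in {6, 8, 10, 12, 14, 16, 18, 20} must be used), so Carol = 8.
The 7 still-open variables together cover exactly {6, 10, 12, 14, 16, 18, 20} — 7 values for 7 variables — and 16 appears only in Alice's list, so Alice = 16.
The 6 still-open variables draw from only 6 values {6, 10, 12, 14, 18, 20}, so each is used; only Bob can be 14, hence Bob = 14.

14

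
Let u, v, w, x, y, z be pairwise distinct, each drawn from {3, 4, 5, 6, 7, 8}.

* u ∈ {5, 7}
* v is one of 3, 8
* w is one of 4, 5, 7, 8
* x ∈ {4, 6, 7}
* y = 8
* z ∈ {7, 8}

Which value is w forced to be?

4

y has just one choice, so y = 8. Strike 8 from v, w, z.
That leaves z = 7. Remove 7 from u, w, x.
u must be 5 (only option left). So w can't be 5.
So w = 4.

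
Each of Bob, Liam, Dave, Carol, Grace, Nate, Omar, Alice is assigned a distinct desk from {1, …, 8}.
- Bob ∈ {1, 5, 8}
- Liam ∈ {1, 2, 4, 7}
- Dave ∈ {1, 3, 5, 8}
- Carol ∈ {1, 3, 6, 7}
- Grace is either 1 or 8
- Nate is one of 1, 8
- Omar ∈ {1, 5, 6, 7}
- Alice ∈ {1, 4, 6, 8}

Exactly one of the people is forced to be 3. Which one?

The 8 variables draw from only 8 values {1, 2, 3, 4, 5, 6, 7, 8}, so each is used; only Liam can be 2, hence Liam = 2.
Among the 7 still-open variables, 4 fits only Alice (and all 7 values in {1, 3, 4, 5, 6, 7, 8} must be used), so Alice = 4.
Grace and Nate between them cover only {1, 8} — a naked pair. Remove those values from Bob, Dave, Carol, Omar.
Bob must be 5 (only option left). Eliminate 5 elsewhere: Dave, Omar.
So 3 goes to Dave.

Dave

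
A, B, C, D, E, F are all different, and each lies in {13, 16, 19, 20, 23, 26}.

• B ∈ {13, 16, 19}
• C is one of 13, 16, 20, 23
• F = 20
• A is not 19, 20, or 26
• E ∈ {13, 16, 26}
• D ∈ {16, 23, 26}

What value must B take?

19

F has just one choice, so F = 20. Eliminate 20 elsewhere: C.
The 5 still-open variables together cover exactly {13, 16, 19, 23, 26} — 5 values for 5 variables — and 19 appears only in B's list, so B = 19.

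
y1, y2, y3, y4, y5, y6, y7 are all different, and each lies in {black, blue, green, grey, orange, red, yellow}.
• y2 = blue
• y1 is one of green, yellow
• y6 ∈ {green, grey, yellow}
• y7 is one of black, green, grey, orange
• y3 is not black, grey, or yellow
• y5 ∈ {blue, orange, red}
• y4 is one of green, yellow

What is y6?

y2's domain is down to {blue}, so y2 = blue. So y3, y5 can't be blue.
The 6 still-open variables draw from only 6 values {black, green, grey, orange, red, yellow}, so each is used; only y7 can be black, hence y7 = black.
Among the 5 still-open variables, grey fits only y6 (and all 5 values in {green, grey, orange, red, yellow} must be used), so y6 = grey.

grey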